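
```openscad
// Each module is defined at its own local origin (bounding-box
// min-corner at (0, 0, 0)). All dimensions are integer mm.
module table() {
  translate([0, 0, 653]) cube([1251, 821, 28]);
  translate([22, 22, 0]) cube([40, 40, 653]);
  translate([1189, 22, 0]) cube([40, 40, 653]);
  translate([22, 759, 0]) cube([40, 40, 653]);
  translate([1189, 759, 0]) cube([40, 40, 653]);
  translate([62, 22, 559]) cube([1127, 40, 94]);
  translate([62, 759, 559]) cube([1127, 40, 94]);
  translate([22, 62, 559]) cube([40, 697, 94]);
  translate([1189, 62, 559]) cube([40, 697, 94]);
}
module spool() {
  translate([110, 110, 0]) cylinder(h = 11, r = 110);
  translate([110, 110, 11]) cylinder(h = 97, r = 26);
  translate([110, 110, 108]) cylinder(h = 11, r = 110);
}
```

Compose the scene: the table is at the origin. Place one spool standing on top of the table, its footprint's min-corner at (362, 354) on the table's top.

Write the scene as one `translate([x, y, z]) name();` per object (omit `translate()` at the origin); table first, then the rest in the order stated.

table();
translate([362, 354, 681]) spool();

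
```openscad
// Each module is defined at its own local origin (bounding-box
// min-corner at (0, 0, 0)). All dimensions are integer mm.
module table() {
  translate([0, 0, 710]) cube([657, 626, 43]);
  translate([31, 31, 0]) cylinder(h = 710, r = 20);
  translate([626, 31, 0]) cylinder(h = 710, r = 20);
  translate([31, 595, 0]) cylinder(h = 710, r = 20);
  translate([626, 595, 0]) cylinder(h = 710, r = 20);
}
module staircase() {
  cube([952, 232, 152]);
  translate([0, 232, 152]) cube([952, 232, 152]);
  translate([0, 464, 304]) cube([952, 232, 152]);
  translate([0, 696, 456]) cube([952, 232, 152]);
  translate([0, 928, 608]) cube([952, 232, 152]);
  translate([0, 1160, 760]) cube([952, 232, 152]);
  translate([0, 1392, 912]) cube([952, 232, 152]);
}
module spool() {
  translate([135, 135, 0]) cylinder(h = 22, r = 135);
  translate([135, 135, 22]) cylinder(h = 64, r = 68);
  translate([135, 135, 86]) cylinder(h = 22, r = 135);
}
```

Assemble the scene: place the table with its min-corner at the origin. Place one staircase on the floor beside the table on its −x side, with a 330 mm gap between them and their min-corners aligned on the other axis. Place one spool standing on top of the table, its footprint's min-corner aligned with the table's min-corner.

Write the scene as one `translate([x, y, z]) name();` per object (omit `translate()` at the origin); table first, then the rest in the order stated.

table();
translate([-1282, 0, 0]) staircase();
translate([0, 0, 753]) spool();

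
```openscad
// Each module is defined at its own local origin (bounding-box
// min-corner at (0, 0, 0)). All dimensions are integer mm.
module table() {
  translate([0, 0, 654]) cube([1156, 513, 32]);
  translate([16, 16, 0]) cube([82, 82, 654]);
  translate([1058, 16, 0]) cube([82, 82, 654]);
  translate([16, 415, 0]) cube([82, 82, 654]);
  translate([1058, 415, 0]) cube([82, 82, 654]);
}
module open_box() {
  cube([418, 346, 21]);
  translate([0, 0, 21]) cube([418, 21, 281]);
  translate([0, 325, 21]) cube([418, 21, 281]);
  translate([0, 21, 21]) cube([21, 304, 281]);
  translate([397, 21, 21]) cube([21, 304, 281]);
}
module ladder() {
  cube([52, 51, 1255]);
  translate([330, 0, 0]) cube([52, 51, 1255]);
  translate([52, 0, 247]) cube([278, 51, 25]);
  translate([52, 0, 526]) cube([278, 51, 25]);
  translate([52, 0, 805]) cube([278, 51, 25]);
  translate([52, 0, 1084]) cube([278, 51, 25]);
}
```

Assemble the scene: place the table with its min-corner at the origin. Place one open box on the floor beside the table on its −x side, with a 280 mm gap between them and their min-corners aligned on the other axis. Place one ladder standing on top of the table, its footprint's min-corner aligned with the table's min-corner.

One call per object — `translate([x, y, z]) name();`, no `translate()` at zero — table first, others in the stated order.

table();
translate([-698, 0, 0]) open_box();
translate([0, 0, 686]) ladder();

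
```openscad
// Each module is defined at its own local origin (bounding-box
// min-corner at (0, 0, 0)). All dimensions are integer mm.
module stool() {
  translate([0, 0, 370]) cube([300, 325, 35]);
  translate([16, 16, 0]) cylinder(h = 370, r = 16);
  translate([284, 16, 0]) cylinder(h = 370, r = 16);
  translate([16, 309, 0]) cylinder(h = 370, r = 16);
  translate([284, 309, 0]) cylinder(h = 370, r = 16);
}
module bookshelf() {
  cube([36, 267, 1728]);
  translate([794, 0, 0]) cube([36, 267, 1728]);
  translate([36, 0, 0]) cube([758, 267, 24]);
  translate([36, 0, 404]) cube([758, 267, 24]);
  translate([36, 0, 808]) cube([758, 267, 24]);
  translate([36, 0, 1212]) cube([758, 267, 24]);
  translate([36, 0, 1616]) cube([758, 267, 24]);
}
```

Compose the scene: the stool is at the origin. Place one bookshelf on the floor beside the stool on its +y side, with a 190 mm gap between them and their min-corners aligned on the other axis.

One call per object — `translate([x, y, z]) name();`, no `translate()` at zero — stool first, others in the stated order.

stool();
translate([0, 515, 0]) bookshelf();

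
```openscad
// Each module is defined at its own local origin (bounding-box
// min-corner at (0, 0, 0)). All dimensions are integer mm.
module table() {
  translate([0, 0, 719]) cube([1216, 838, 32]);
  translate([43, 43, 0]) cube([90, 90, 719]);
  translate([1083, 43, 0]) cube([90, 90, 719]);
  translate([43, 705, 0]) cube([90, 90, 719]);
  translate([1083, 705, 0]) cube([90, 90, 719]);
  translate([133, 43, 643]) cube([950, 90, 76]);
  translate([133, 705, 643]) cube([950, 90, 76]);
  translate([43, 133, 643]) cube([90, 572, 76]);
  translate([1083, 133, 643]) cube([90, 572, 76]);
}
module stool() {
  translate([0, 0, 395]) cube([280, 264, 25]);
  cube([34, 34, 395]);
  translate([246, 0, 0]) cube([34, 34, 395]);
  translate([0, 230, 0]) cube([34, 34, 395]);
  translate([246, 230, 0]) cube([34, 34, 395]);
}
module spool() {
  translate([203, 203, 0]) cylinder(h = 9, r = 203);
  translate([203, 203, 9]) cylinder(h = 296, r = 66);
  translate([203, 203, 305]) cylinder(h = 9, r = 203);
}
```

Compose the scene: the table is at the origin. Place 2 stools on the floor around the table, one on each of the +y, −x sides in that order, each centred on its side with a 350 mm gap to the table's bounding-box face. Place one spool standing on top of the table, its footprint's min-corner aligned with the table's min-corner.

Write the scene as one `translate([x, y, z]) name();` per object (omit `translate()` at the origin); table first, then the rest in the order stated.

table();
translate([468, 1188, 0]) stool();
translate([-630, 287, 0]) stool();
translate([0, 0, 751]) spool();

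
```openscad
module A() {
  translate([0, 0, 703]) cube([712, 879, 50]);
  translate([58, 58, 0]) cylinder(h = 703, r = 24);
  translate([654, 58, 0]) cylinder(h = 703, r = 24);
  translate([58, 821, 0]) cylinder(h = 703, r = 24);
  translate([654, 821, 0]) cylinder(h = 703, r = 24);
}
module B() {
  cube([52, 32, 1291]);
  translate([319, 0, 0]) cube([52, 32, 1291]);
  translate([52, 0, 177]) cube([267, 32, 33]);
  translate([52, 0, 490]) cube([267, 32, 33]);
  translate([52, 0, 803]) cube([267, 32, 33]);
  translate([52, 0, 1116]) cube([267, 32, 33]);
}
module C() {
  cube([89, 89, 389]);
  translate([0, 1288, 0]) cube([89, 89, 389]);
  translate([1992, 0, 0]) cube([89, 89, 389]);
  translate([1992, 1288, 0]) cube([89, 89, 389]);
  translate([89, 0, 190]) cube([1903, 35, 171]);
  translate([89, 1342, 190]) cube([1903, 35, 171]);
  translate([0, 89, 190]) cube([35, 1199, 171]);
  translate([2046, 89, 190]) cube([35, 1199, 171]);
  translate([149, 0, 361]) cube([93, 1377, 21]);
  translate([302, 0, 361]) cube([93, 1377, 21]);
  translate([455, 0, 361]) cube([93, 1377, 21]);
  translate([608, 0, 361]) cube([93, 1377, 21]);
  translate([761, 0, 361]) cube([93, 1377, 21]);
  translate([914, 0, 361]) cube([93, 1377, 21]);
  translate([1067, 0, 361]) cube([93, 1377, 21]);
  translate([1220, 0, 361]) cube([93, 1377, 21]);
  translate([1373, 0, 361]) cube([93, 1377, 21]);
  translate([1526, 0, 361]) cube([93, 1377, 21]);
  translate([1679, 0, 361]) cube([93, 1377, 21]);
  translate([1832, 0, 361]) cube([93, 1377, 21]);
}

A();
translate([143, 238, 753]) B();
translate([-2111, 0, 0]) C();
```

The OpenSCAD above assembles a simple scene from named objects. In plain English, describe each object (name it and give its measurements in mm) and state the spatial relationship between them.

A is a table: top 712 mm (x) × 879 mm (y), 50 mm thick, upper face at z = 753 mm, on four round legs of 48 mm diameter, each leg's bounding box inset 34 mm from the nearest pair of top edges, running from z = 0 to the bottom of the top.

B is a straight ladder. Two 52×32 mm vertical rails, 1291 mm tall, stand 371 mm apart (outside-to-outside) with their front faces coplanar on the −y side. 4 rungs, each 32 mm deep and 33 mm tall, span between the inner faces of the rails, front faces flush with the rails. The lowest rung's underside is at z = 177 mm and rungs are spaced 313 mm apart (underside to underside).

C is a bed frame 2081 mm long (x) by 1377 mm wide (y). Four 89×89 mm corner posts, 389 mm tall, at the corners of the footprint. Four rails of 35 mm thickness and 171 mm height run between adjacent posts with their undersides at z = 190 mm, their outer faces flush with the outside of the frame (the two x-running rails run between the posts' inner faces; the two y-running rails run between the posts' inner faces). 12 slats, each 93 mm wide (x) and 21 mm thick, lie across the top of the two x-running rails, running the full 1377 mm width of the frame in y; the slats are evenly spaced along x between the inner faces of the end posts with equal gaps (rounded down to the nearest mm) at the −x end and between each pair — any rounding remainder accumulates at the +x end.

The ladder is on top of the table. The bed frame is on the floor beside the table on its −x side.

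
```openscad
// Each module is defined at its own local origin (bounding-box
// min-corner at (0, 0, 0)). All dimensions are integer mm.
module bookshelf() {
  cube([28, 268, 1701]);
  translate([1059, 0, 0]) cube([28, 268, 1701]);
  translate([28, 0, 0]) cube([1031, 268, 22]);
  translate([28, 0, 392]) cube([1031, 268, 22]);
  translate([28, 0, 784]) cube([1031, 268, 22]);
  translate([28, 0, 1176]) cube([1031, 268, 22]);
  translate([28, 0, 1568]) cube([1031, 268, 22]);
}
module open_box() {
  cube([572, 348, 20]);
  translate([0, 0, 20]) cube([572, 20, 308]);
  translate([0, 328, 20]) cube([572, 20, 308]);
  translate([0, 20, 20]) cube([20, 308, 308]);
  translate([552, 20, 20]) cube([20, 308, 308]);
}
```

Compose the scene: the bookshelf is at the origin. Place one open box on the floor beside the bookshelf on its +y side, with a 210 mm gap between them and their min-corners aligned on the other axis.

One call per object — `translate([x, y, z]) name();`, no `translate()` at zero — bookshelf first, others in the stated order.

bookshelf();
translate([0, 478, 0]) open_box();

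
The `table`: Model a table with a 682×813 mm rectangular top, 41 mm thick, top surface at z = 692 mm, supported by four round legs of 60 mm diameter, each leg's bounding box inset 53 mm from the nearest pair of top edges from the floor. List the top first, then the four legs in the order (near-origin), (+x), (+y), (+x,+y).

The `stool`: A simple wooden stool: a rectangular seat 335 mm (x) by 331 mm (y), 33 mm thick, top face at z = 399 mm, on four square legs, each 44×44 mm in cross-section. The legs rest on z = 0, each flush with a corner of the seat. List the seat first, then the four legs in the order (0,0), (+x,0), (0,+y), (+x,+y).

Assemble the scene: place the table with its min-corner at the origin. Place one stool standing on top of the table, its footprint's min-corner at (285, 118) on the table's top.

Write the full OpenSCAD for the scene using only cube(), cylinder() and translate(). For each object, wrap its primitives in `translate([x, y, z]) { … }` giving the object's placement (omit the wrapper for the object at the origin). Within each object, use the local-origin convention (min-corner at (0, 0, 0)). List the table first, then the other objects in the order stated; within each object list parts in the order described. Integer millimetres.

translate([0, 0, 651]) cube([682, 813, 41]);
translate([83, 83, 0]) cylinder(h = 651, r = 30);
translate([599, 83, 0]) cylinder(h = 651, r = 30);
translate([83, 730, 0]) cylinder(h = 651, r = 30);
translate([599, 730, 0]) cylinder(h = 651, r = 30);
translate([285, 118, 692]) {
  translate([0, 0, 366]) cube([335, 331, 33]);
  cube([44, 44, 366]);
  translate([291, 0, 0]) cube([44, 44, 366]);
  translate([0, 287, 0]) cube([44, 44, 366]);
  translate([291, 287, 0]) cube([44, 44, 366]);
}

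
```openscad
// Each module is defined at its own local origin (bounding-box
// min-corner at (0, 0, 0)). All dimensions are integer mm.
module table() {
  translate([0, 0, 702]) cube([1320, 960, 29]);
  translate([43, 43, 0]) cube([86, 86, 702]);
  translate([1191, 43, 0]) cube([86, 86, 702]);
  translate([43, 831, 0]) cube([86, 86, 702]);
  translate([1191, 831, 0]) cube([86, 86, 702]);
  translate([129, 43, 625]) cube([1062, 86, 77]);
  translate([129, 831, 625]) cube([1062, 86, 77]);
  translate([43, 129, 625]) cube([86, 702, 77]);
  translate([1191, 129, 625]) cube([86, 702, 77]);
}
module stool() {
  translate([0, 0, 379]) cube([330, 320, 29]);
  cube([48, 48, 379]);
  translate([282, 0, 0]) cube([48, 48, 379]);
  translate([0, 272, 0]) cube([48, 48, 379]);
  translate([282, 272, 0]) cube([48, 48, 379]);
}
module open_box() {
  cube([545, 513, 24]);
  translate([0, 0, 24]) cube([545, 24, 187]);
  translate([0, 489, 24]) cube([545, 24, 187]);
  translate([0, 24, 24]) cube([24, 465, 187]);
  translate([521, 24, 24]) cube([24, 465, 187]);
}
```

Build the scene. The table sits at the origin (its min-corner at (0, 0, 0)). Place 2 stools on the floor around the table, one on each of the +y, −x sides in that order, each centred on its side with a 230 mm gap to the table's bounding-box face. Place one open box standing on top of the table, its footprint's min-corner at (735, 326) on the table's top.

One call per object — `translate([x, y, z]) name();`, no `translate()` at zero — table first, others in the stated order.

table();
translate([495, 1190, 0]) stool();
translate([-560, 320, 0]) stool();
translate([735, 326, 731]) open_box();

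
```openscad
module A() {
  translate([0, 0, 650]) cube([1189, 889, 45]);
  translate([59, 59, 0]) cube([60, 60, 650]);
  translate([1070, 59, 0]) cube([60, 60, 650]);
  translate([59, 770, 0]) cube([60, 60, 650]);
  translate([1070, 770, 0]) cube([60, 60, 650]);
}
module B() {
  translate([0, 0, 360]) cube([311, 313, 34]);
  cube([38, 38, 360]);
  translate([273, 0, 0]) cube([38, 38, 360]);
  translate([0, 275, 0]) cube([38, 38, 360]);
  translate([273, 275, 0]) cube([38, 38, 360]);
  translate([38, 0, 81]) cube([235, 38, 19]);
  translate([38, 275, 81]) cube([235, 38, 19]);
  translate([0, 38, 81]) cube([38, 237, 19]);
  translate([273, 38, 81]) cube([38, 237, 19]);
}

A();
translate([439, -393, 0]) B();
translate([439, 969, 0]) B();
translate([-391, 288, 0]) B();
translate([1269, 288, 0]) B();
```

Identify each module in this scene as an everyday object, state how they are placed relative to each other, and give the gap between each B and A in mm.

A is a table. B is a stool. Four stools sit around the table at the −y, +y, −x, +x sides. The gap between each stool and the table is 80 mm.

Each stool's nearest face is 80 mm from the table's bounding box.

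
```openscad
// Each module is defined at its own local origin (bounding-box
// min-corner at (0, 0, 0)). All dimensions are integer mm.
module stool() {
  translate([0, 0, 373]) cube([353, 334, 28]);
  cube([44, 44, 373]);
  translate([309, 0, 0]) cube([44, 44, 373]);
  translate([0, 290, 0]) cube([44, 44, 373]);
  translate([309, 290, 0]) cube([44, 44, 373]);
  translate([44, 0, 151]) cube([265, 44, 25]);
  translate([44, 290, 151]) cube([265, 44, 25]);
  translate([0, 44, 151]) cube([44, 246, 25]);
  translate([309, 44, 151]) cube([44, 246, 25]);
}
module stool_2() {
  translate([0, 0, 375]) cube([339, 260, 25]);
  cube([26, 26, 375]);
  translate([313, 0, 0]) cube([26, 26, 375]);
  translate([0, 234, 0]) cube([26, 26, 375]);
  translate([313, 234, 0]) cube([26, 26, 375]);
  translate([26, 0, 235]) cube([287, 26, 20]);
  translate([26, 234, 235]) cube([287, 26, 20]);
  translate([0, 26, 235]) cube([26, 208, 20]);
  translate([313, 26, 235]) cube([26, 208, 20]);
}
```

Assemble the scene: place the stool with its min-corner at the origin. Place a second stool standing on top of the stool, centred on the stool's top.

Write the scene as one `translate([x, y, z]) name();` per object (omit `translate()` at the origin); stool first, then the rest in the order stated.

stool();
translate([7, 37, 401]) stool_2();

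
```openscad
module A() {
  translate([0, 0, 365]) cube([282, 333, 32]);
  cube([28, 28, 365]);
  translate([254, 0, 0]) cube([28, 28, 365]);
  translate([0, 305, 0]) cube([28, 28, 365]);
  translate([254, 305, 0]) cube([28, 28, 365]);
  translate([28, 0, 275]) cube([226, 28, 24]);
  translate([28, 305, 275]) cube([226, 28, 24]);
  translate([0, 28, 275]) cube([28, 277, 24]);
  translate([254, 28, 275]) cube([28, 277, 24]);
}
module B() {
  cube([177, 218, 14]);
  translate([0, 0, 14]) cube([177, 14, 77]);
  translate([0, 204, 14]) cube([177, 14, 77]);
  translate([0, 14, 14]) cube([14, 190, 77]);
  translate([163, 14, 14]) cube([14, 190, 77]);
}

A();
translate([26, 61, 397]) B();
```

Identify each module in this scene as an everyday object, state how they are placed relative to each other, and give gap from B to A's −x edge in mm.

The open box's min-x is at 26; the stool's min-x is 0; gap = 26 mm.

A is a stool. B is an open box. The open box is on top of the stool. The gap from the open box to the stool's −x edge is 26 mm.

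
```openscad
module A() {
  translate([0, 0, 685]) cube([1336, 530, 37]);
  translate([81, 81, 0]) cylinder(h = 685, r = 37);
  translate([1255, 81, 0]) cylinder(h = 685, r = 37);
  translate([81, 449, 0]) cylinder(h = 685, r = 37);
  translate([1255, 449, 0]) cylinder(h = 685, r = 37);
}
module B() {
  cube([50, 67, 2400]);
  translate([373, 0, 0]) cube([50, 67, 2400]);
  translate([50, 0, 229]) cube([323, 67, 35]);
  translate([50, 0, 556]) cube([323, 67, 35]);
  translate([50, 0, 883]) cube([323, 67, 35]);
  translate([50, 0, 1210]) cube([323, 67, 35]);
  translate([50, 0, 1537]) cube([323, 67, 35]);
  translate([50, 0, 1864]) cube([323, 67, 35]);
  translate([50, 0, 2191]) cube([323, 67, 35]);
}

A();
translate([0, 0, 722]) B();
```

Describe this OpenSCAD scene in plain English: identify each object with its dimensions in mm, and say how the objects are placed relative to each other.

A is a table: top 1336 mm (x) × 530 mm (y), 37 mm thick, upper face at z = 722 mm, on four round legs of 74 mm diameter, each leg's bounding box inset 44 mm from the nearest pair of top edges, running from z = 0 to the bottom of the top.

B is a straight ladder. Two 50×67 mm vertical rails, 2400 mm tall, stand 423 mm apart (outside-to-outside) with their front faces coplanar on the −y side. 7 rungs, each 67 mm deep and 35 mm tall, span between the inner faces of the rails, front faces flush with the rails. The lowest rung's underside is at z = 229 mm and rungs are spaced 327 mm apart (underside to underside).

The ladder is on top of the table.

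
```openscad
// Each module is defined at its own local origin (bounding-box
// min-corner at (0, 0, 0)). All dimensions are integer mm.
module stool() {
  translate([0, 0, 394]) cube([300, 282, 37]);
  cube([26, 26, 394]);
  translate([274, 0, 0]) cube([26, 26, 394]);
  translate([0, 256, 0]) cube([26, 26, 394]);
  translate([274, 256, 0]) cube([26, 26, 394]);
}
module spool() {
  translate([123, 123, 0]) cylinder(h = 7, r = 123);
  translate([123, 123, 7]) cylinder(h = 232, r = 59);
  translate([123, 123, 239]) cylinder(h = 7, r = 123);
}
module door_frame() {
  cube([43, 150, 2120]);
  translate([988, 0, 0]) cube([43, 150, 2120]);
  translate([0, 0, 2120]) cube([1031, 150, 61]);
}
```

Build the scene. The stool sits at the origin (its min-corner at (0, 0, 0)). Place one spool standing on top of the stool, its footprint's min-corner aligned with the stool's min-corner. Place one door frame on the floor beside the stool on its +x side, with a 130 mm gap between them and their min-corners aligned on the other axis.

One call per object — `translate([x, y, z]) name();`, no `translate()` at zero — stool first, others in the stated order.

stool();
translate([0, 0, 431]) spool();
translate([430, 0, 0]) door_frame();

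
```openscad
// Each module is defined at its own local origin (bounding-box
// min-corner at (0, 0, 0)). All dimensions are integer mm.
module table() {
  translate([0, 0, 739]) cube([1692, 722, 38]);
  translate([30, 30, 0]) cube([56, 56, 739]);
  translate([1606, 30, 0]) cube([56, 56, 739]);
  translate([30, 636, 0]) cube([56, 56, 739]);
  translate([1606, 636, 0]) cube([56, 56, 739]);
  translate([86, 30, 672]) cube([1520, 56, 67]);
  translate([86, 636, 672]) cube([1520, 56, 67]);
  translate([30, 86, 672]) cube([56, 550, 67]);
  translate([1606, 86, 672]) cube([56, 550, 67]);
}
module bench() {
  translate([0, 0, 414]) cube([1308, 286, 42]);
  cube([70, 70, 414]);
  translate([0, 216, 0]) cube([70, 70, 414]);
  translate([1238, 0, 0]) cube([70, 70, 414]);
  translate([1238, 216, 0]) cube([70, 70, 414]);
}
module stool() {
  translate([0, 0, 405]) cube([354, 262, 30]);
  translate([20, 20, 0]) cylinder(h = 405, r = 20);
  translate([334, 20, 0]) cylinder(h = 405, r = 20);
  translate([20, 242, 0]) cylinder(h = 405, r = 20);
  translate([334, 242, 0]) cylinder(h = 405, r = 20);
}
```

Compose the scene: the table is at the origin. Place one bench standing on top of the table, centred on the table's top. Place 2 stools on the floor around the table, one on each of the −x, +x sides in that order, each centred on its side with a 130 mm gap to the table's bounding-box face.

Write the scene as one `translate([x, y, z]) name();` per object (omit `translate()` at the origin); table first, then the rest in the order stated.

table();
translate([192, 218, 777]) bench();
translate([-484, 230, 0]) stool();
translate([1822, 230, 0]) stool();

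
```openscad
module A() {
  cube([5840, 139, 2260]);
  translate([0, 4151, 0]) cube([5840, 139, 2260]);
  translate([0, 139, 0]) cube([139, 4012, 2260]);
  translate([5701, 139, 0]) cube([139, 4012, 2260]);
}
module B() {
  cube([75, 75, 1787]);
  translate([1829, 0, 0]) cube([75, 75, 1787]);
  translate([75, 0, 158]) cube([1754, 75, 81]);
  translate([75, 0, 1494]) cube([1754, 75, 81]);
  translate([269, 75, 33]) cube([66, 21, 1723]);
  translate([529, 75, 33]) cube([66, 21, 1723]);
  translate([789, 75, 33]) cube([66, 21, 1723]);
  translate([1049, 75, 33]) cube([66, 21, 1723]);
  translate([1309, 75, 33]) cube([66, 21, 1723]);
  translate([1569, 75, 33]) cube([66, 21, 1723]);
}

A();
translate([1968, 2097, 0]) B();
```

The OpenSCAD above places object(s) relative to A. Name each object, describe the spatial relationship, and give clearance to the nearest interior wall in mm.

Clearances: x = 1829, y = 1958; minimum 1829 mm.

A is a house frame. B is a fence section. The fence section sits inside the house frame, centred. The clearance to the nearest interior wall is 1829 mm.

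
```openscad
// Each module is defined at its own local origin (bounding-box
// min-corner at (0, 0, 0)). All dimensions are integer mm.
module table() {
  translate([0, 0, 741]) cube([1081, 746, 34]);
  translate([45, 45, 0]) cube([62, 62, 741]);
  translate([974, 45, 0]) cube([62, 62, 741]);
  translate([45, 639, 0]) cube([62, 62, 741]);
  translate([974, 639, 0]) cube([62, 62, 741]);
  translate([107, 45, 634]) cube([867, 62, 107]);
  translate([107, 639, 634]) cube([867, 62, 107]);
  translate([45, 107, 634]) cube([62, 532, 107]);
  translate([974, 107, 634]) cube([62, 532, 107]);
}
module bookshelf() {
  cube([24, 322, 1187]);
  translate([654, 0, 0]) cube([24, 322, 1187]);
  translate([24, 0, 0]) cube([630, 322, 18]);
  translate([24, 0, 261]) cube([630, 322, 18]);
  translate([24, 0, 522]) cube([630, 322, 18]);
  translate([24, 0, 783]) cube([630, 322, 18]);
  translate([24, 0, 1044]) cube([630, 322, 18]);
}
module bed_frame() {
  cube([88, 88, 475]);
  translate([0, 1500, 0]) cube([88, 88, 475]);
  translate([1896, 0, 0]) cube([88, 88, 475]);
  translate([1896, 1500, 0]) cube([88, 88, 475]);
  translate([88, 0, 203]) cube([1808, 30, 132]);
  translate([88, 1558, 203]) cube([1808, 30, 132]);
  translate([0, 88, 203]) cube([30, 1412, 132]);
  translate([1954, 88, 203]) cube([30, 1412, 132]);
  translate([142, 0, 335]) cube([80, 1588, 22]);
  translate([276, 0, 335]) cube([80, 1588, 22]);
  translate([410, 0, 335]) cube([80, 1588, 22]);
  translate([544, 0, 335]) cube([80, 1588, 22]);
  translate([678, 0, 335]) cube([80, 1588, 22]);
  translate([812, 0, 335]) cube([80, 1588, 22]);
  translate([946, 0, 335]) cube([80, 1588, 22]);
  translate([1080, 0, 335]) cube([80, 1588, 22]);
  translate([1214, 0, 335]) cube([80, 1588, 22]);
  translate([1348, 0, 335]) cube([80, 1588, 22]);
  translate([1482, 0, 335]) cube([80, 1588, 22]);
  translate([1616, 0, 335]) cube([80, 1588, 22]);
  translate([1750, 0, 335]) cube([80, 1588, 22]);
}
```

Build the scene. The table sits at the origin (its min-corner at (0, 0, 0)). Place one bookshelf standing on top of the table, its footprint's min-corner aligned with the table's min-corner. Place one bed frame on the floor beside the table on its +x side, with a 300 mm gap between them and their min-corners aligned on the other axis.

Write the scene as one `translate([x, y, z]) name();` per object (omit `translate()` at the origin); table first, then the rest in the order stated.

table();
translate([0, 0, 775]) bookshelf();
translate([1381, 0, 0]) bed_frame();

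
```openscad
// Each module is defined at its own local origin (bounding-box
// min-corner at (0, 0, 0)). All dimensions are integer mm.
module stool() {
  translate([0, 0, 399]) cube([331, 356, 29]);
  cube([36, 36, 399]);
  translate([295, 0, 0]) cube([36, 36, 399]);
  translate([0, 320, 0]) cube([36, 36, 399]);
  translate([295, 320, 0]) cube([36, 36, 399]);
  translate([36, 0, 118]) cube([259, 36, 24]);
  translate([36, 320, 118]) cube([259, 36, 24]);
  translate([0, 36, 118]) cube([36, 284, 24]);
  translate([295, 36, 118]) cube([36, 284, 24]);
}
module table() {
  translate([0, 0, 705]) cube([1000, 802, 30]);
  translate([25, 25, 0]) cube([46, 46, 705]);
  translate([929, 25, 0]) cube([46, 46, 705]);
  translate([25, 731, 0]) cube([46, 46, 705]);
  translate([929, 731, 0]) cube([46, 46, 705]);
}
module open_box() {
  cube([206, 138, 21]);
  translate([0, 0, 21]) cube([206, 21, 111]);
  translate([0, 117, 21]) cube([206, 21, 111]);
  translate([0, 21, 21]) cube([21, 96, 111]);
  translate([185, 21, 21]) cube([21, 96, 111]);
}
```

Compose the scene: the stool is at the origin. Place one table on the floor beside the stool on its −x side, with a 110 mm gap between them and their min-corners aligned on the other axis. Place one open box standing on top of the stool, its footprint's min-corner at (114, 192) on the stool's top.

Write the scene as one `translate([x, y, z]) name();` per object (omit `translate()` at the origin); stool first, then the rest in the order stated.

stool();
translate([-1110, 0, 0]) table();
translate([114, 192, 428]) open_box();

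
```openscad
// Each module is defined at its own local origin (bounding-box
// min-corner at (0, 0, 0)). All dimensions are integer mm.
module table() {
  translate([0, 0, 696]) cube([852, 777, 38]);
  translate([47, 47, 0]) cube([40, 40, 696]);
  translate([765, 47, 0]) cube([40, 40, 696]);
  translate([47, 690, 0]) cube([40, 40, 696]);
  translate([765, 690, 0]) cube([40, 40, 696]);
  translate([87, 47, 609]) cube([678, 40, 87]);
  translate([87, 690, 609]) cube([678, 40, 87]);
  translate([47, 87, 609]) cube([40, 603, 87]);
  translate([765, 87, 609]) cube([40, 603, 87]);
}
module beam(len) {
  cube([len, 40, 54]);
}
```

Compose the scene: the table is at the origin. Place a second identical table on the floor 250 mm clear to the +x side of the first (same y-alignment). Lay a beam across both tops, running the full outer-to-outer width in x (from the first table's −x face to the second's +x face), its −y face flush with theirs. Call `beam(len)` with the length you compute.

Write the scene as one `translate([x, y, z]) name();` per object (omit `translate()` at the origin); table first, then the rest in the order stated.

table();
translate([1102, 0, 0]) table();
translate([0, 0, 734]) beam(1954);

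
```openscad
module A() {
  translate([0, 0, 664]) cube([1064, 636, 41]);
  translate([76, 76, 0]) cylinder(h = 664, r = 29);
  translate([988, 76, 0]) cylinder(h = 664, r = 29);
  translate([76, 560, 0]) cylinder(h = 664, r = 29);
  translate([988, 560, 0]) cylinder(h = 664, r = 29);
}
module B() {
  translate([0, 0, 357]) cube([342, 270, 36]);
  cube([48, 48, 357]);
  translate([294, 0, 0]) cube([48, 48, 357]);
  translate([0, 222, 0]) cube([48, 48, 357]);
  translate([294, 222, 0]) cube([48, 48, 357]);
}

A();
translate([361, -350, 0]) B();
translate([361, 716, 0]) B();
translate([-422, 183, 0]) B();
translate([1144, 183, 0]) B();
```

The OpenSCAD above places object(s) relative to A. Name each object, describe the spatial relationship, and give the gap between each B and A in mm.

A is a table. B is a stool. Four stools sit around the table at the −y, +y, −x, +x sides. The gap between each stool and the table is 80 mm.

Each stool's nearest face is 80 mm from the table's bounding box.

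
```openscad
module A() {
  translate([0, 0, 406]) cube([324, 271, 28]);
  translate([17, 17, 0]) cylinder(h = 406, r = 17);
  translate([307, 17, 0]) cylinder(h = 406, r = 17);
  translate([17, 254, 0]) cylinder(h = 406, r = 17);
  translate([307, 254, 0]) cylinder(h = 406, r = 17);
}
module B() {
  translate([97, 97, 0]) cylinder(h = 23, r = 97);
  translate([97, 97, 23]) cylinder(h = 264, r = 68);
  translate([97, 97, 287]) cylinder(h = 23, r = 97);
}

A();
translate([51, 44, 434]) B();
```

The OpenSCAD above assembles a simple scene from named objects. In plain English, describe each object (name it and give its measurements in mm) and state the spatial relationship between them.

A is a four-legged stool. The seat is 324×271 mm, 28 mm thick, top at z = 434 mm. It stands on four round legs, each 34 mm in diameter, from z = 0 to the seat underside, each leg's axis is inset half a diameter from the nearest pair of seat edges (so the leg's bounding box is flush with the corner).

B is a spool: two coaxial disc flanges of radius 97 mm and thickness 23 mm, joined by a core cylinder of radius 68 mm and height 264 mm. The lower flange rests on z = 0 and the three cylinders share a vertical axis.

The spool is on top of the stool.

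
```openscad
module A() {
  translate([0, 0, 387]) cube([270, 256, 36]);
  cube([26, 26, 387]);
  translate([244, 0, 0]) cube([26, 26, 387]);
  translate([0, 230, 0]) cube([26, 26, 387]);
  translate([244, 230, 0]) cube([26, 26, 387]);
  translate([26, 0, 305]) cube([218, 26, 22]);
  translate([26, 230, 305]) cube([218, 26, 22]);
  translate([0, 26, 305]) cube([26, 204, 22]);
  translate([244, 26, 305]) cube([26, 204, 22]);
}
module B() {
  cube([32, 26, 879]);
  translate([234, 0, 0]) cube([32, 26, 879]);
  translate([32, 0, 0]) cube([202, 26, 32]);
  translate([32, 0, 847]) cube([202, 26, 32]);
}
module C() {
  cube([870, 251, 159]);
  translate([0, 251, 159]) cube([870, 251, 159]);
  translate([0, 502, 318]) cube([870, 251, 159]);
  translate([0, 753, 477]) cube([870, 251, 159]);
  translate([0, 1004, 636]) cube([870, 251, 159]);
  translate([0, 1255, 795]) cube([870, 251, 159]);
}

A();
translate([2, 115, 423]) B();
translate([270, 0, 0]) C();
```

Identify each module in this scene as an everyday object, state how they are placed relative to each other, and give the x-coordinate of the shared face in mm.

The stool's +x face and the staircase's −x face are both at x = 270 mm.

A is a stool. B is a picture frame. C is a staircase. The picture frame is on top of the stool, centred. The staircase is against the stool's +x side, with their −y faces flush. The x-coordinate of the shared face is 270 mm.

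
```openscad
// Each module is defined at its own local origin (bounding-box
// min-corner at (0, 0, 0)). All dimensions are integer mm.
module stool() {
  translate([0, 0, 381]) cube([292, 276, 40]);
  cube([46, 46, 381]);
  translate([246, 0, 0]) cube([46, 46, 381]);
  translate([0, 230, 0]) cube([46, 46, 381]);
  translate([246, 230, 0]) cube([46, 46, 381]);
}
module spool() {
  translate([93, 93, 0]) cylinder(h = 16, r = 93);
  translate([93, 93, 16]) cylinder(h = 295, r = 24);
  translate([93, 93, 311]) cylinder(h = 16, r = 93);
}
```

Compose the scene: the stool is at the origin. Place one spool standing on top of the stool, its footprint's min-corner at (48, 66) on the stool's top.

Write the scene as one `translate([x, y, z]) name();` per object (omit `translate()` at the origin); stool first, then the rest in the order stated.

stool();
translate([48, 66, 421]) spool();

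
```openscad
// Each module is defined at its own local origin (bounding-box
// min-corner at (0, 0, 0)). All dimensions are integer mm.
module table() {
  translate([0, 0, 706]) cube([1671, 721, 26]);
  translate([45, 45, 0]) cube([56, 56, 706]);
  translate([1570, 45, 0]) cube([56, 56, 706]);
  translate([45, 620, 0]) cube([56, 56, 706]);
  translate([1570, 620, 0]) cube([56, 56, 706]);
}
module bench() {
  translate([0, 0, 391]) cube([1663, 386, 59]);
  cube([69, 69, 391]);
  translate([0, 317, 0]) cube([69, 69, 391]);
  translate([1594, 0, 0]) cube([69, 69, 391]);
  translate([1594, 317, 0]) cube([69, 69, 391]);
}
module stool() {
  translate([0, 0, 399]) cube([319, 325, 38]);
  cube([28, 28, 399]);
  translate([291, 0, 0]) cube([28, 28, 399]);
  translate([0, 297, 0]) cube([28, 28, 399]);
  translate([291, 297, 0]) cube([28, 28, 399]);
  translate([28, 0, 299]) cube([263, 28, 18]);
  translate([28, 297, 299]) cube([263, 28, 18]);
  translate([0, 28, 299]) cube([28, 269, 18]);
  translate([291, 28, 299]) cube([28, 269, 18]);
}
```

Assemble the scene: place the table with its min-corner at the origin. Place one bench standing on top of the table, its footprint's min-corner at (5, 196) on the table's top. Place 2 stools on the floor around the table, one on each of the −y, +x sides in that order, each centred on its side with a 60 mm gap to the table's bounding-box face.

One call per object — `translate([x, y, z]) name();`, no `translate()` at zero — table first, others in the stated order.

table();
translate([5, 196, 732]) bench();
translate([676, -385, 0]) stool();
translate([1731, 198, 0]) stool();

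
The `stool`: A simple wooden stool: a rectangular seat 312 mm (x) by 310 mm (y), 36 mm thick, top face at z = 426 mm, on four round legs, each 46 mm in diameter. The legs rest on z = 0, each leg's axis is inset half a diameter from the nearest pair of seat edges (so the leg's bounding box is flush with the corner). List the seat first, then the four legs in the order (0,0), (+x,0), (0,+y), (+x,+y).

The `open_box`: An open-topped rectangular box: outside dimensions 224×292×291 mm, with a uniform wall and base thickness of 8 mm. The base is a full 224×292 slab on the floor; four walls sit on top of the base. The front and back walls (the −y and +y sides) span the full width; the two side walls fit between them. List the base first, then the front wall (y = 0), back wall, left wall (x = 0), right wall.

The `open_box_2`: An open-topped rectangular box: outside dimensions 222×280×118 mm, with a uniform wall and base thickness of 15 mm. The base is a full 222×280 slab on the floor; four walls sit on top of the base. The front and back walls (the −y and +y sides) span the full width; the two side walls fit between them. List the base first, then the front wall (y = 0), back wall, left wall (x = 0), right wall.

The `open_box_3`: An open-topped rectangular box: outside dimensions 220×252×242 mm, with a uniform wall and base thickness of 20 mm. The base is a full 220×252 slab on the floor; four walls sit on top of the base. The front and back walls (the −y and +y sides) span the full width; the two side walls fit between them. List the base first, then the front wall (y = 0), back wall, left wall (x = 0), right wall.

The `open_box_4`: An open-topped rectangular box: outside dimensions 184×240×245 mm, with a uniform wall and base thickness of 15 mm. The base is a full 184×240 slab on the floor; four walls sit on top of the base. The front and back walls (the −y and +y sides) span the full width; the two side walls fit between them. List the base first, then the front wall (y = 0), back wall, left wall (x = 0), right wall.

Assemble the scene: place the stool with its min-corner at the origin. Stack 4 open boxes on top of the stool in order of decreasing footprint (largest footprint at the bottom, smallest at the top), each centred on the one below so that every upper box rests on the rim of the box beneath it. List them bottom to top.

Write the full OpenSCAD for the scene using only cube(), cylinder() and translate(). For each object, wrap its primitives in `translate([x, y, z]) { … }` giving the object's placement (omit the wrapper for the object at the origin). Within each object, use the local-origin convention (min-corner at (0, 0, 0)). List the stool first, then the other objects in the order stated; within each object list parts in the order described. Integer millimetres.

translate([0, 0, 390]) cube([312, 310, 36]);
translate([23, 23, 0]) cylinder(h = 390, r = 23);
translate([289, 23, 0]) cylinder(h = 390, r = 23);
translate([23, 287, 0]) cylinder(h = 390, r = 23);
translate([289, 287, 0]) cylinder(h = 390, r = 23);
translate([44, 9, 426]) {
  cube([224, 292, 8]);
  translate([0, 0, 8]) cube([224, 8, 283]);
  translate([0, 284, 8]) cube([224, 8, 283]);
  translate([0, 8, 8]) cube([8, 276, 283]);
  translate([216, 8, 8]) cube([8, 276, 283]);
}
translate([45, 15, 717]) {
  cube([222, 280, 15]);
  translate([0, 0, 15]) cube([222, 15, 103]);
  translate([0, 265, 15]) cube([222, 15, 103]);
  translate([0, 15, 15]) cube([15, 250, 103]);
  translate([207, 15, 15]) cube([15, 250, 103]);
}
translate([46, 29, 835]) {
  cube([220, 252, 20]);
  translate([0, 0, 20]) cube([220, 20, 222]);
  translate([0, 232, 20]) cube([220, 20, 222]);
  translate([0, 20, 20]) cube([20, 212, 222]);
  translate([200, 20, 20]) cube([20, 212, 222]);
}
translate([64, 35, 1077]) {
  cube([184, 240, 15]);
  translate([0, 0, 15]) cube([184, 15, 230]);
  translate([0, 225, 15]) cube([184, 15, 230]);
  translate([0, 15, 15]) cube([15, 210, 230]);
  translate([169, 15, 15]) cube([15, 210, 230]);
}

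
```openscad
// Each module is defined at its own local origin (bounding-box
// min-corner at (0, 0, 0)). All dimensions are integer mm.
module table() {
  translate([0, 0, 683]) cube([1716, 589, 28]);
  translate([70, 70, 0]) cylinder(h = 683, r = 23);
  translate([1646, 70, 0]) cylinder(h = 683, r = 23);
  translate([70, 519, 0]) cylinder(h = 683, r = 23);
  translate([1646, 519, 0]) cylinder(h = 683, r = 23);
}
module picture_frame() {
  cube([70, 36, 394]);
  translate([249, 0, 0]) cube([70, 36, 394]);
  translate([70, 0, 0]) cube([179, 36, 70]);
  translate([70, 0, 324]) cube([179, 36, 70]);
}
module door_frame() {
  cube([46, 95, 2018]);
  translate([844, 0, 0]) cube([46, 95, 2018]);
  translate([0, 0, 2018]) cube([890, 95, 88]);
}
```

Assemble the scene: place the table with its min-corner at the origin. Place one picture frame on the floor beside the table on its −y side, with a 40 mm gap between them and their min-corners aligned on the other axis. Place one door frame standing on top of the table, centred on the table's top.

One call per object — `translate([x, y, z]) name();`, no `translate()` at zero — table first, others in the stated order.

table();
translate([0, -76, 0]) picture_frame();
translate([413, 247, 711]) door_frame();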